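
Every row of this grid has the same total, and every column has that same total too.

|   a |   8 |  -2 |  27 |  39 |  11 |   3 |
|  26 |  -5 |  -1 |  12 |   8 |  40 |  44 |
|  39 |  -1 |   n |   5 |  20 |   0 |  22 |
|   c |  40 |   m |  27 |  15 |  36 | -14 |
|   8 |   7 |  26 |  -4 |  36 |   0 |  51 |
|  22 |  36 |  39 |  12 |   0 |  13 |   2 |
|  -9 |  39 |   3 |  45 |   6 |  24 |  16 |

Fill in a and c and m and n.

a = 38, c = 0, m = 20, n = 39

Rows 2 and 5 both sum to 124, so that's the common total.
The known cells in row 3 total 85, leaving 124 − 85 = 39 for the blank.
The known cells in column 3 total 104, leaving 124 − 104 = 20 for the blank.
The known cells in row 4 total 124, leaving 124 − 124 = 0 for the blank.
The known cells in row 1 total 86, leaving 124 − 86 = 38 for the blank.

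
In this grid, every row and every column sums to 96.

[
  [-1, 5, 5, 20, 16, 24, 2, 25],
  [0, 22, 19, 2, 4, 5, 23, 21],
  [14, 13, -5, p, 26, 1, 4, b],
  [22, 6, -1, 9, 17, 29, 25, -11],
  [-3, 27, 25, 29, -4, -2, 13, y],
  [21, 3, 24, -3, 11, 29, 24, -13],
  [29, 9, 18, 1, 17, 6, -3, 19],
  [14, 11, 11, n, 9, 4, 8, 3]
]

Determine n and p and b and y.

n = 36, p = 2, b = 41, y = 11

The known cells in row 5 total 85, leaving 96 − 85 = 11 for the blank.
The known cells in column 8 total 55, leaving 96 − 55 = 41 for the blank.
The known cells in row 3 total 94, leaving 96 − 94 = 2 for the blank.
The known cells in row 8 total 60, leaving 96 − 60 = 36 for the blank.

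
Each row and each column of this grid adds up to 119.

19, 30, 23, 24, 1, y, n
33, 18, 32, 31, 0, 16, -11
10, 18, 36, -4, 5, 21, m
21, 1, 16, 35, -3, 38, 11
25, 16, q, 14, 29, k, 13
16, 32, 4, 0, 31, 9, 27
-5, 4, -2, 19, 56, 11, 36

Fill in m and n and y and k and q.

m = 33, n = 10, y = 12, k = 12, q = 10

Column 3 has 23 + 32 + 36 + 16 + 4 − 2 = 109; the blank must be 119 − 109 = 10.
Row 5 has 25 + 16 + 10 + 14 + 29 + 13 = 107; the blank must be 119 − 107 = 12.
Row 3 has 10 + 18 + 36 − 4 + 5 + 21 = 86; the blank must be 119 − 86 = 33.
Column 7 has -11 + 33 + 11 + 13 + 27 + 36 = 109; the blank must be 119 − 109 = 10.
Row 1 has 19 + 30 + 23 + 24 + 1 + 10 = 107; the blank must be 119 − 107 = 12.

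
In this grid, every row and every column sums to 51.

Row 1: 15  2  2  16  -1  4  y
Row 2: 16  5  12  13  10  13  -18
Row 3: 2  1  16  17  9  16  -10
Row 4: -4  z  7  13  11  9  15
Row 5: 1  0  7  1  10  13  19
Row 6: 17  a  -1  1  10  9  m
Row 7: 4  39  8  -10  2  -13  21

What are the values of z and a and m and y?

The known cells in row 4 total 51, leaving 51 − 51 = 0 for the blank.
The known cells in column 2 total 47, leaving 51 − 47 = 4 for the blank.
The known cells in row 6 total 40, leaving 51 − 40 = 11 for the blank.
The known cells in row 1 total 38, leaving 51 − 38 = 13 for the blank.

z = 0, a = 4, m = 11, y = 13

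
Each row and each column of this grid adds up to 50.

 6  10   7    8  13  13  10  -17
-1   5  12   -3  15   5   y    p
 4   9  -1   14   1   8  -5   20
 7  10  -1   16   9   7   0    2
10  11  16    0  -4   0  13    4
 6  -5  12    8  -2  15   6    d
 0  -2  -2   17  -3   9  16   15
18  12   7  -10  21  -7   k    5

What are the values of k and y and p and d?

The known cells in row 8 total 46, leaving 50 − 46 = 4 for the blank.
The known cells in column 7 total 44, leaving 50 − 44 = 6 for the blank.
The known cells in row 2 total 39, leaving 50 − 39 = 11 for the blank.
The known cells in row 6 total 40, leaving 50 − 40 = 10 for the blank.

k = 4, y = 6, p = 11, d = 10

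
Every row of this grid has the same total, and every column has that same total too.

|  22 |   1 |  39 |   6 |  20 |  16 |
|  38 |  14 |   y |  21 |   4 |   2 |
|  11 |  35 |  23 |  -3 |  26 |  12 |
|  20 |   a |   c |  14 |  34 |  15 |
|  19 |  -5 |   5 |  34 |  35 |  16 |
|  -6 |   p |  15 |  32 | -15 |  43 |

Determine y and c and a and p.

y = 25, c = -3, a = 24, p = 35

Rows 1 and 3 both sum to 104, so that's the common total.
Row 2 has 38 + 14 + 21 + 4 + 2 = 79; the blank must be 104 − 79 = 25.
Column 3 has 39 + 25 + 23 + 5 + 15 = 107; the blank must be 104 − 107 = -3.
Row 4 has 20 − 3 + 14 + 34 + 15 = 80; the blank must be 104 − 80 = 24.
Row 6 has -6 + 15 + 32 − 15 + 43 = 69; the blank must be 104 − 69 = 35.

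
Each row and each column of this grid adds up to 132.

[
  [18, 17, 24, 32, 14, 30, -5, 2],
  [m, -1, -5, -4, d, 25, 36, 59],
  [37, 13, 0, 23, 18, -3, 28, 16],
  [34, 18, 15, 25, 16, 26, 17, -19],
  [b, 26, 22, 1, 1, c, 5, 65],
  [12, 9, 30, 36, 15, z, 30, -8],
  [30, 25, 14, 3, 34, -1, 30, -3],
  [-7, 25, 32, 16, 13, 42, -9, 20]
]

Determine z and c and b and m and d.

z = 8, c = 5, b = 7, m = 1, d = 21

Row 6: 12 + 9 + 30 + 36 + 15 + 30 − 8 = 124, so its missing entry is 132 − 124 = 8.
Column 5: 14 + 18 + 16 + 1 + 15 + 34 + 13 = 111, so its missing entry is 132 − 111 = 21.
Column 6: 30 + 25 − 3 + 26 + 8 − 1 + 42 = 127, so its missing entry is 132 − 127 = 5.
Row 5: 26 + 22 + 1 + 1 + 5 + 5 + 65 = 125, so its missing entry is 132 − 125 = 7.
Row 2: -1 − 5 − 4 + 21 + 25 + 36 + 59 = 131, so its missing entry is 132 − 131 = 1.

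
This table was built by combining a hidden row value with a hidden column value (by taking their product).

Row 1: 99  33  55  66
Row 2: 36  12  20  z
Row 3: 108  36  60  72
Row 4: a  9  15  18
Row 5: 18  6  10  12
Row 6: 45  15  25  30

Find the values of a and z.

Each row is a constant multiple of every other row — this is a multiplication table with the headers hidden.
Row 4 is 9/33 = 3/11 times row 1, so its entry in column 1 is 99 × 3/11 = 27.
Row 2 is 12/33 = 4/11 times row 1, so its entry in column 4 is 66 × 4/11 = 24.

a = 27, z = 24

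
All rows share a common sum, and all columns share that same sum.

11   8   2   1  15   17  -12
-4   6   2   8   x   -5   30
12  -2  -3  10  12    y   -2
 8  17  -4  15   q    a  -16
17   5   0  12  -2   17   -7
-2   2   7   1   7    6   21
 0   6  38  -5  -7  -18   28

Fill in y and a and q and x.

y = 15, a = 10, q = 12, x = 5

Rows 1 and 5 both sum to 42, so that's the common total.
The known cells in row 2 total 37, leaving 42 − 37 = 5 for the blank.
The known cells in row 3 total 27, leaving 42 − 27 = 15 for the blank.
The known cells in column 5 total 30, leaving 42 − 30 = 12 for the blank.
The known cells in row 4 total 32, leaving 42 − 32 = 10 for the blank.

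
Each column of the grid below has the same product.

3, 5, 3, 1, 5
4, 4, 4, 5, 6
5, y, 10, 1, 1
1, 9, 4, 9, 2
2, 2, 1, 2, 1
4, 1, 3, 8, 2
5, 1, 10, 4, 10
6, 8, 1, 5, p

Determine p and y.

p = 12, y = 5

Columns 1 and 3 each multiply to 14400, so every column has product 14400.
Column 5: 5×6×1×2×1×2×10 = 1200, so the missing entry is 14400 ÷ 1200 = 12.
Column 2: 5×4×9×2×1×1×8 = 2880, so the missing entry is 14400 ÷ 2880 = 5.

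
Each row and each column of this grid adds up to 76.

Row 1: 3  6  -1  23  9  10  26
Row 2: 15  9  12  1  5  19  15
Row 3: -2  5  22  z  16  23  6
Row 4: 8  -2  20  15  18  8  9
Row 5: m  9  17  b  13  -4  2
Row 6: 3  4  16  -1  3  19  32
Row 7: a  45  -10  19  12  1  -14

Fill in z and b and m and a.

Row 3: -2 + 5 + 22 + 16 + 23 + 6 = 70, so its missing entry is 76 − 70 = 6.
Row 7: 45 − 10 + 19 + 12 + 1 − 14 = 53, so its missing entry is 76 − 53 = 23.
Column 1: 3 + 15 − 2 + 8 + 3 + 23 = 50, so its missing entry is 76 − 50 = 26.
Row 5: 26 + 9 + 17 + 13 − 4 + 2 = 63, so its missing entry is 76 − 63 = 13.

z = 6, b = 13, m = 26, a = 23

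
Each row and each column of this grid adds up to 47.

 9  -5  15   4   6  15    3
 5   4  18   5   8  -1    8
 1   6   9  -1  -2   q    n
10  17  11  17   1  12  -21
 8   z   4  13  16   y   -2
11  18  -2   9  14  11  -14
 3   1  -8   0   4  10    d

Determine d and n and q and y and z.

d = 37, n = 36, q = -2, y = 2, z = 6

Row 7: 3 + 1 − 8 + 0 + 4 + 10 = 10, so its missing entry is 47 − 10 = 37.
Column 7: 3 + 8 − 21 − 2 − 14 + 37 = 11, so its missing entry is 47 − 11 = 36.
Row 3: 1 + 6 + 9 − 1 − 2 + 36 = 49, so its missing entry is 47 − 49 = -2.
Column 6: 15 − 1 − 2 + 12 + 11 + 10 = 45, so its missing entry is 47 − 45 = 2.
Row 5: 8 + 4 + 13 + 16 + 2 − 2 = 41, so its missing entry is 47 − 41 = 6.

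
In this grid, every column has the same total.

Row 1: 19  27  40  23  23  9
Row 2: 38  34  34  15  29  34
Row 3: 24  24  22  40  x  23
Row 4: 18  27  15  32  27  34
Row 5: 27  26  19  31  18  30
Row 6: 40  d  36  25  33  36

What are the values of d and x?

Column 3 sums to 166 and so does column 6; that's the common total.
In column 2 the known cells total 138, leaving 166 − 138 = 28.
In column 5 the known cells total 130, leaving 166 − 130 = 36.

d = 28, x = 36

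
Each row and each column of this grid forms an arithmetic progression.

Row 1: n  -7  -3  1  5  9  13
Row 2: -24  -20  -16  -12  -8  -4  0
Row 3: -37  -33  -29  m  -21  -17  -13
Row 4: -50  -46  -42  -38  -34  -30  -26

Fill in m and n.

m = -25, n = -11

Along each row the entries change by 4 per step; down each column they change by -13.
Row 3: from -37 at column 1, stepping by 4 to column 4 gives -25.
Row 1: from -7 at column 2, stepping by 4 to column 1 gives -11.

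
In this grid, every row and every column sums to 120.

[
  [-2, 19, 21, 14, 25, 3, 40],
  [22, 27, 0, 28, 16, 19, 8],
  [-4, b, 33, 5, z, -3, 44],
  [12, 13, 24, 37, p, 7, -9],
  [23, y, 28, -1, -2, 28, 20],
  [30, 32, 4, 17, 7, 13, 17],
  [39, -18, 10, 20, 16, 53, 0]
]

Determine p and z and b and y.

The known cells in row 4 total 84, leaving 120 − 84 = 36 for the blank.
The known cells in column 5 total 98, leaving 120 − 98 = 22 for the blank.
The known cells in row 3 total 97, leaving 120 − 97 = 23 for the blank.
The known cells in row 5 total 96, leaving 120 − 96 = 24 for the blank.

p = 36, z = 22, b = 23, y = 24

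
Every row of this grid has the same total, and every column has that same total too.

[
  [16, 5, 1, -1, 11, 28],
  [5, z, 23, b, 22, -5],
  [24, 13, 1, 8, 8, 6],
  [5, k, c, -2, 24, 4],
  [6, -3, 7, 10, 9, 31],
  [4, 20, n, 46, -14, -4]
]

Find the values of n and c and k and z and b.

Rows 1 and 3 both sum to 60, so that's the common total.
The known cells in column 4 total 61, leaving 60 − 61 = -1 for the blank.
The known cells in row 2 total 44, leaving 60 − 44 = 16 for the blank.
The known cells in column 2 total 51, leaving 60 − 51 = 9 for the blank.
The known cells in row 4 total 40, leaving 60 − 40 = 20 for the blank.
The known cells in row 6 total 52, leaving 60 − 52 = 8 for the blank.

n = 8, c = 20, k = 9, z = 16, b = -1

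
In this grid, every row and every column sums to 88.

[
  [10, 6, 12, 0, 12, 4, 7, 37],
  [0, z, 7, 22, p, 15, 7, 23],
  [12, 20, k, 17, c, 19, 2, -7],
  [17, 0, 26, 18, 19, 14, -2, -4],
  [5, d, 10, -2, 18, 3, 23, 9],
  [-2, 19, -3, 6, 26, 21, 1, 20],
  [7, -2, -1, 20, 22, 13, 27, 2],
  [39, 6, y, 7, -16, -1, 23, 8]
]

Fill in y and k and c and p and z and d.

Row 8: 39 + 6 + 7 − 16 − 1 + 23 + 8 = 66, so its missing entry is 88 − 66 = 22.
Column 3: 12 + 7 + 26 + 10 − 3 − 1 + 22 = 73, so its missing entry is 88 − 73 = 15.
Row 3: 12 + 20 + 15 + 17 + 19 + 2 − 7 = 78, so its missing entry is 88 − 78 = 10.
Column 5: 12 + 10 + 19 + 18 + 26 + 22 − 16 = 91, so its missing entry is 88 − 91 = -3.
Row 2: 0 + 7 + 22 − 3 + 15 + 7 + 23 = 71, so its missing entry is 88 − 71 = 17.
Row 5: 5 + 10 − 2 + 18 + 3 + 23 + 9 = 66, so its missing entry is 88 − 66 = 22.

y = 22, k = 15, c = 10, p = -3, z = 17, d = 22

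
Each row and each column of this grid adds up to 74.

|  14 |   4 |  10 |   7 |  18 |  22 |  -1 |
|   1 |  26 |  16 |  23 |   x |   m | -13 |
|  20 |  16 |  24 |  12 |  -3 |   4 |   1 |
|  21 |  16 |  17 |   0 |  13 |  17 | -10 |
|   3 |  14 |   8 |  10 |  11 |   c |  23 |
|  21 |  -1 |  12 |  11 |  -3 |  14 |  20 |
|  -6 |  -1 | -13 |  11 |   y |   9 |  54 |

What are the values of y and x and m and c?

The known cells in row 5 total 69, leaving 74 − 69 = 5 for the blank.
The known cells in row 7 total 54, leaving 74 − 54 = 20 for the blank.
The known cells in column 5 total 56, leaving 74 − 56 = 18 for the blank.
The known cells in row 2 total 71, leaving 74 − 71 = 3 for the blank.

y = 20, x = 18, m = 3, c = 5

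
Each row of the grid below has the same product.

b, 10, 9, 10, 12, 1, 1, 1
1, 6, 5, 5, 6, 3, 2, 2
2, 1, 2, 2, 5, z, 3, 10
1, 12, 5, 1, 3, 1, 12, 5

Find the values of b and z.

Rows 2 and 4 each multiply to 10800, so every row has product 10800.
Row 1: 10×9×10×12×1×1×1 = 10800, so the missing entry is 10800 ÷ 10800 = 1.
Row 3: 2×1×2×2×5×3×10 = 1200, so the missing entry is 10800 ÷ 1200 = 9.

b = 1, z = 9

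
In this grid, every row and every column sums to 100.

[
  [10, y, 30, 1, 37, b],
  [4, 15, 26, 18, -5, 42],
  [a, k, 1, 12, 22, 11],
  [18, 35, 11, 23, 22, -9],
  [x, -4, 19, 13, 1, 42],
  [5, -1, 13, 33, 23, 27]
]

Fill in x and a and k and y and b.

Row 5 has -4 + 19 + 13 + 1 + 42 = 71; the blank must be 100 − 71 = 29.
Column 1 has 10 + 4 + 18 + 29 + 5 = 66; the blank must be 100 − 66 = 34.
Row 3 has 34 + 1 + 12 + 22 + 11 = 80; the blank must be 100 − 80 = 20.
Column 2 has 15 + 20 + 35 − 4 − 1 = 65; the blank must be 100 − 65 = 35.
Row 1 has 10 + 35 + 30 + 1 + 37 = 113; the blank must be 100 − 113 = -13.

x = 29, a = 34, k = 20, y = 35, b = -13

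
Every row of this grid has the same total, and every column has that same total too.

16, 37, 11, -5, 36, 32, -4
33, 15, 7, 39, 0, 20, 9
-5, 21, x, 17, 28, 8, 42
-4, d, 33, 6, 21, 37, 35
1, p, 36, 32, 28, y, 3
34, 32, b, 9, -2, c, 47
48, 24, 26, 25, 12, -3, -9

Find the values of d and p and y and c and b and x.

Rows 1 and 2 both sum to 123, so that's the common total.
The known cells in row 4 total 128, leaving 123 − 128 = -5 for the blank.
The known cells in row 3 total 111, leaving 123 − 111 = 12 for the blank.
The known cells in column 2 total 124, leaving 123 − 124 = -1 for the blank.
The known cells in row 5 total 99, leaving 123 − 99 = 24 for the blank.
The known cells in column 6 total 118, leaving 123 − 118 = 5 for the blank.
The known cells in row 6 total 125, leaving 123 − 125 = -2 for the blank.

d = -5, p = -1, y = 24, c = 5, b = -2, x = 12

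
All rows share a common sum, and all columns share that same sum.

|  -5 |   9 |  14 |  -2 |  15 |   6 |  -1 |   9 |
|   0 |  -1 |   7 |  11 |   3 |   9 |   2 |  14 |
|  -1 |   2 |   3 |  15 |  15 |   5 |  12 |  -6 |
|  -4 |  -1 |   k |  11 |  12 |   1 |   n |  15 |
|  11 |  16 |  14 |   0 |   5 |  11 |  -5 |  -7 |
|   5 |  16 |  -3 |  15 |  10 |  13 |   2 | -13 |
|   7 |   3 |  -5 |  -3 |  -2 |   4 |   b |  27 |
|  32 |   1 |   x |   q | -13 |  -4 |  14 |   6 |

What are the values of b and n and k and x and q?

Rows 1 and 2 both sum to 45, so that's the common total.
The known cells in column 4 total 47, leaving 45 − 47 = -2 for the blank.
The known cells in row 8 total 34, leaving 45 − 34 = 11 for the blank.
The known cells in row 7 total 31, leaving 45 − 31 = 14 for the blank.
The known cells in column 7 total 38, leaving 45 − 38 = 7 for the blank.
The known cells in row 4 total 41, leaving 45 − 41 = 4 for the blank.

b = 14, n = 7, k = 4, x = 11, q = -2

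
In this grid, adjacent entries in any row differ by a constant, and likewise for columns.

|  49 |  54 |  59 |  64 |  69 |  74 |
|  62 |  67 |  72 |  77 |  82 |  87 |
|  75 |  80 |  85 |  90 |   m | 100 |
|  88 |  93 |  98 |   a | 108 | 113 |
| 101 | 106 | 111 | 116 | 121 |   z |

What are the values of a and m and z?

a = 103, m = 95, z = 126

Along each row the entries change by 5 per step; down each column they change by 13.
Row 4: from 88 at column 1, stepping by 5 to column 4 gives 103.
Row 3: from 75 at column 1, stepping by 5 to column 5 gives 95.
Row 5: from 101 at column 1, stepping by 5 to column 6 gives 126.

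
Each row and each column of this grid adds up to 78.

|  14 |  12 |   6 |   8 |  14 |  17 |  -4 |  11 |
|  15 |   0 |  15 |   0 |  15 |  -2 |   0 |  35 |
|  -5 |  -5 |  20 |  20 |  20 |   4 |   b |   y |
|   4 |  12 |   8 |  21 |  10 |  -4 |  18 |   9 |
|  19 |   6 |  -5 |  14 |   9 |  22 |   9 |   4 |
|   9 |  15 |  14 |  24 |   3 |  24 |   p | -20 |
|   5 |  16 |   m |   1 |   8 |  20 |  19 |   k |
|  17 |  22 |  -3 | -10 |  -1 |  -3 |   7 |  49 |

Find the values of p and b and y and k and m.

p = 9, b = 20, y = 4, k = -14, m = 23

Column 3: 6 + 15 + 20 + 8 − 5 + 14 − 3 = 55, so its missing entry is 78 − 55 = 23.
Row 7: 5 + 16 + 23 + 1 + 8 + 20 + 19 = 92, so its missing entry is 78 − 92 = -14.
Column 8: 11 + 35 + 9 + 4 − 20 − 14 + 49 = 74, so its missing entry is 78 − 74 = 4.
Row 3: -5 − 5 + 20 + 20 + 20 + 4 + 4 = 58, so its missing entry is 78 − 58 = 20.
Row 6: 9 + 15 + 14 + 24 + 3 + 24 − 20 = 69, so its missing entry is 78 − 69 = 9.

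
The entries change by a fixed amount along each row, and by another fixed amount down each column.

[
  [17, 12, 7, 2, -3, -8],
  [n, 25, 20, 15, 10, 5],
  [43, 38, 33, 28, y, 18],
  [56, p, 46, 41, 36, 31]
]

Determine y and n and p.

y = 23, n = 30, p = 51

Along each row the entries change by -5 per step; down each column they change by 13.
Row 3: from 43 at column 1, stepping by -5 to column 5 gives 23.
Row 2: from 25 at column 2, stepping by -5 to column 1 gives 30.
Row 4: from 56 at column 1, stepping by -5 to column 2 gives 51.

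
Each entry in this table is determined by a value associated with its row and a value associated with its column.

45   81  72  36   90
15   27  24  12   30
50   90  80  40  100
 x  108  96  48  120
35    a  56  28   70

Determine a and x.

a = 63, x = 60

Each row is a constant multiple of every other row — this is a multiplication table with the headers hidden.
Row 5 is 70/90 = 7/9 times row 1, so its entry in column 2 is 81 × 7/9 = 63.
Row 4 is 120/90 = 4/3 times row 1, so its entry in column 1 is 45 × 4/3 = 60.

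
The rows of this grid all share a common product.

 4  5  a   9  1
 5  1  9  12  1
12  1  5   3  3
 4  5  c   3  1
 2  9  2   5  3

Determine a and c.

a = 3, c = 9

Rows 2 and 5 each multiply to 540, so every row has product 540.
Row 1: 4×5×9×1 = 180, so the missing entry is 540 ÷ 180 = 3.
Row 4: 4×5×3×1 = 60, so the missing entry is 540 ÷ 60 = 9.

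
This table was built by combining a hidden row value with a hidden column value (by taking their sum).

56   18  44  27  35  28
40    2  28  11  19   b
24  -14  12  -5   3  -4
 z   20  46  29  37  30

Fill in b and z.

b = 12, z = 58

The difference between any two rows is the same in every column — this is an addition table with the headers hidden.
Row 2 minus row 1 is 11 − 27 = -16, so its entry in column 6 is 28 + (-16) = 12.
Row 4 minus row 1 is 29 − 27 = 2, so its entry in column 1 is 56 + 2 = 58.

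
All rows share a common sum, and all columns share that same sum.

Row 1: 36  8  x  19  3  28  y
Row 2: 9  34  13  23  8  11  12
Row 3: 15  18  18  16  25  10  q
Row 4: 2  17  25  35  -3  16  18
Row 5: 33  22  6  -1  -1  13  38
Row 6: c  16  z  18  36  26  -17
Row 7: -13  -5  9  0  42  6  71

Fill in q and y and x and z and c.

q = 8, y = -20, x = 36, z = 3, c = 28

Rows 2 and 4 both sum to 110, so that's the common total.
Row 3: 15 + 18 + 18 + 16 + 25 + 10 = 102, so its missing entry is 110 − 102 = 8.
Column 7: 12 + 8 + 18 + 38 − 17 + 71 = 130, so its missing entry is 110 − 130 = -20.
Row 1: 36 + 8 + 19 + 3 + 28 − 20 = 74, so its missing entry is 110 − 74 = 36.
Column 1: 36 + 9 + 15 + 2 + 33 − 13 = 82, so its missing entry is 110 − 82 = 28.
Row 6: 28 + 16 + 18 + 36 + 26 − 17 = 107, so its missing entry is 110 − 107 = 3.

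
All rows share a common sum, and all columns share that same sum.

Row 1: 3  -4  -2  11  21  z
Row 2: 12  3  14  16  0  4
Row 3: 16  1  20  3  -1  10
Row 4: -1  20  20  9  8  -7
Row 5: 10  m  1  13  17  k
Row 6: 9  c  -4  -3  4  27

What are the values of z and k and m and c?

Rows 2 and 3 both sum to 49, so that's the common total.
The known cells in row 6 total 33, leaving 49 − 33 = 16 for the blank.
The known cells in column 2 total 36, leaving 49 − 36 = 13 for the blank.
The known cells in row 5 total 54, leaving 49 − 54 = -5 for the blank.
The known cells in row 1 total 29, leaving 49 − 29 = 20 for the blank.

z = 20, k = -5, m = 13, c = 16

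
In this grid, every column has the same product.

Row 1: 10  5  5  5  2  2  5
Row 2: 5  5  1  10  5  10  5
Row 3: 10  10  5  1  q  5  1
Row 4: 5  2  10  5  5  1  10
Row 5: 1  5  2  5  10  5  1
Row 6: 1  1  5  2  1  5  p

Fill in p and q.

p = 10, q = 5

Columns 2 and 4 each multiply to 2500, so every column has product 2500.
Column 7: 5×5×1×10×1 = 250, so the missing entry is 2500 ÷ 250 = 10.
Column 5: 2×5×5×10×1 = 500, so the missing entry is 2500 ÷ 500 = 5.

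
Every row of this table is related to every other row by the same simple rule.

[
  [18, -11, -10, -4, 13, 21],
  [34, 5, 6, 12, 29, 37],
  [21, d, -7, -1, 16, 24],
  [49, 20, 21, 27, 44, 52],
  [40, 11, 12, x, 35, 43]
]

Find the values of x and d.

x = 18, d = -8

The difference between any two rows is the same in every column — this is an addition table with the headers hidden.
Row 5 minus row 1 is 35 − 13 = 22, so its entry in column 4 is -4 + 22 = 18.
Row 3 minus row 1 is 16 − 13 = 3, so its entry in column 2 is -11 + 3 = -8.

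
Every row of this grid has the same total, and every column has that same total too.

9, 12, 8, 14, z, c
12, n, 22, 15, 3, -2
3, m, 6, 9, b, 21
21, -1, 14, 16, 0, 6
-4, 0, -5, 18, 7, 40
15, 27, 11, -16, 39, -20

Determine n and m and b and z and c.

n = 6, m = 12, b = 5, z = 2, c = 11

Rows 4 and 5 both sum to 56, so that's the common total.
The known cells in row 2 total 50, leaving 56 − 50 = 6 for the blank.
The known cells in column 2 total 44, leaving 56 − 44 = 12 for the blank.
The known cells in row 3 total 51, leaving 56 − 51 = 5 for the blank.
The known cells in column 5 total 54, leaving 56 − 54 = 2 for the blank.
The known cells in row 1 total 45, leaving 56 − 45 = 11 for the blank.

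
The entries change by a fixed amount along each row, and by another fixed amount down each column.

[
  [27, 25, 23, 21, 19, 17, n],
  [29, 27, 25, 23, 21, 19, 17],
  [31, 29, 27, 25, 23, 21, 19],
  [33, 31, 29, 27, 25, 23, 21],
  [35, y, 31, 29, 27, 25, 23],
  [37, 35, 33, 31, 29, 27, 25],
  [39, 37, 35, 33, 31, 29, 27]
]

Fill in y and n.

Along each row the entries change by -2 per step; down each column they change by 2.
Row 5: from 35 at column 1, stepping by -2 to column 2 gives 33.
Row 1: from 27 at column 1, stepping by -2 to column 7 gives 15.

y = 33, n = 15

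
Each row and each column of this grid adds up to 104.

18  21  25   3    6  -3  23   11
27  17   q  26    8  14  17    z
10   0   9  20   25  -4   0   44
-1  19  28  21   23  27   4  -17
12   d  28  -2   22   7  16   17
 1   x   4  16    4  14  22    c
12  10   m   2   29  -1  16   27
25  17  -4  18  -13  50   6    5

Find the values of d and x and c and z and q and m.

d = 4, x = 16, c = 27, z = -10, q = 5, m = 9

The known cells in row 7 total 95, leaving 104 − 95 = 9 for the blank.
The known cells in column 3 total 99, leaving 104 − 99 = 5 for the blank.
The known cells in row 2 total 114, leaving 104 − 114 = -10 for the blank.
The known cells in column 8 total 77, leaving 104 − 77 = 27 for the blank.
The known cells in row 6 total 88, leaving 104 − 88 = 16 for the blank.
The known cells in row 5 total 100, leaving 104 − 100 = 4 for the blank.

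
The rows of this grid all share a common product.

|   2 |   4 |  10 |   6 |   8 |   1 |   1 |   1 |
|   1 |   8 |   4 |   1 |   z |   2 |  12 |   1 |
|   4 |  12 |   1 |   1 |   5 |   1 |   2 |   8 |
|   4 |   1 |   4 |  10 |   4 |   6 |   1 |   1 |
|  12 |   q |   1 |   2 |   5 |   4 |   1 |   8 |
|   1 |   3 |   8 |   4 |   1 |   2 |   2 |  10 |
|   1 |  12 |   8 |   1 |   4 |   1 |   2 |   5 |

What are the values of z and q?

Rows 6 and 7 each multiply to 3840, so every row has product 3840.
Row 2: 1×8×4×1×2×12×1 = 768, so the missing entry is 3840 ÷ 768 = 5.
Row 5: 12×1×2×5×4×1×8 = 3840, so the missing entry is 3840 ÷ 3840 = 1.

z = 5, q = 1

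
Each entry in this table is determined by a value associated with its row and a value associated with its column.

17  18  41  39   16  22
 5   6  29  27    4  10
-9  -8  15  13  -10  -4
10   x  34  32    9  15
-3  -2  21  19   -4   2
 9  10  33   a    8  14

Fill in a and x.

a = 31, x = 11

The difference between any two rows is the same in every column — this is an addition table with the headers hidden.
Row 6 minus row 1 is 8 − 16 = -8, so its entry in column 4 is 39 + (-8) = 31.
Row 4 minus row 1 is 9 − 16 = -7, so its entry in column 2 is 18 + (-7) = 11.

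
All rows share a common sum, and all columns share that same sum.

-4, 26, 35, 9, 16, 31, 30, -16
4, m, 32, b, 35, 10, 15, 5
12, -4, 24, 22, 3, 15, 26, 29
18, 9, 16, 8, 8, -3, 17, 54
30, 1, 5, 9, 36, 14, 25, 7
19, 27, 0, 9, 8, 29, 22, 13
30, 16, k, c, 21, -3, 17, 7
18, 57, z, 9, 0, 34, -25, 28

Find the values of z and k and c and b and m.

z = 6, k = 9, c = 30, b = 31, m = -5

Rows 1 and 3 both sum to 127, so that's the common total.
Column 2 has 26 − 4 + 9 + 1 + 27 + 16 + 57 = 132; the blank must be 127 − 132 = -5.
Row 8 has 18 + 57 + 9 + 0 + 34 − 25 + 28 = 121; the blank must be 127 − 121 = 6.
Column 3 has 35 + 32 + 24 + 16 + 5 + 0 + 6 = 118; the blank must be 127 − 118 = 9.
Row 7 has 30 + 16 + 9 + 21 − 3 + 17 + 7 = 97; the blank must be 127 − 97 = 30.
Row 2 has 4 − 5 + 32 + 35 + 10 + 15 + 5 = 96; the blank must be 127 − 96 = 31.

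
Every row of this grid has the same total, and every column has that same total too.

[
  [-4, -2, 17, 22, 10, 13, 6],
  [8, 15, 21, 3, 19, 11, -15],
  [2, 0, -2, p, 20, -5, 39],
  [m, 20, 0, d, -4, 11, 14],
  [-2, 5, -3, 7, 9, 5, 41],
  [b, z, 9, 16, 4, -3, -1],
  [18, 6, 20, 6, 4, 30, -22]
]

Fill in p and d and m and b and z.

Rows 1 and 2 both sum to 62, so that's the common total.
Column 2: -2 + 15 + 0 + 20 + 5 + 6 = 44, so its missing entry is 62 − 44 = 18.
Row 3: 2 + 0 − 2 + 20 − 5 + 39 = 54, so its missing entry is 62 − 54 = 8.
Column 4: 22 + 3 + 8 + 7 + 16 + 6 = 62, so its missing entry is 62 − 62 = 0.
Row 4: 20 + 0 + 0 − 4 + 11 + 14 = 41, so its missing entry is 62 − 41 = 21.
Row 6: 18 + 9 + 16 + 4 − 3 − 1 = 43, so its missing entry is 62 − 43 = 19.

p = 8, d = 0, m = 21, b = 19, z = 18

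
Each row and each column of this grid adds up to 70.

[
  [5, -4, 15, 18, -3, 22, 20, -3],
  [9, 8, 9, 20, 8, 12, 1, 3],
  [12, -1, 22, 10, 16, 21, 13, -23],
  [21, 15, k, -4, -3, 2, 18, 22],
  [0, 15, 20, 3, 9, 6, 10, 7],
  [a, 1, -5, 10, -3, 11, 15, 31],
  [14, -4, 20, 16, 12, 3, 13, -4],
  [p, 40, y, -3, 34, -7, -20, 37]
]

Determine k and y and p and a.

k = -1, y = -10, p = -1, a = 10

The known cells in row 4 total 71, leaving 70 − 71 = -1 for the blank.
The known cells in row 6 total 60, leaving 70 − 60 = 10 for the blank.
The known cells in column 1 total 71, leaving 70 − 71 = -1 for the blank.
The known cells in row 8 total 80, leaving 70 − 80 = -10 for the blank.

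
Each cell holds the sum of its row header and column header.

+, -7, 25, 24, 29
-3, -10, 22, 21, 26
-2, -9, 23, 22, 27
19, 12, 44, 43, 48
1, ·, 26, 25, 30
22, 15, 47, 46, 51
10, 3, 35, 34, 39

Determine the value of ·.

-6

1 + (-7) = -6.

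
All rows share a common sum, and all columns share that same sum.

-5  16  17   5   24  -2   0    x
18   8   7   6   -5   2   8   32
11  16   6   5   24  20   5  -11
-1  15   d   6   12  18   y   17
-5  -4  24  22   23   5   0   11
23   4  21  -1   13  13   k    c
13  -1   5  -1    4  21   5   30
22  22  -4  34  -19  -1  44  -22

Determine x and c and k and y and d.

x = 21, c = -2, k = 5, y = 9, d = 0

Rows 2 and 3 both sum to 76, so that's the common total.
Row 1 has -5 + 16 + 17 + 5 + 24 − 2 + 0 = 55; the blank must be 76 − 55 = 21.
Column 8 has 21 + 32 − 11 + 17 + 11 + 30 − 22 = 78; the blank must be 76 − 78 = -2.
Row 6 has 23 + 4 + 21 − 1 + 13 + 13 − 2 = 71; the blank must be 76 − 71 = 5.
Column 7 has 0 + 8 + 5 + 0 + 5 + 5 + 44 = 67; the blank must be 76 − 67 = 9.
Row 4 has -1 + 15 + 6 + 12 + 18 + 9 + 17 = 76; the blank must be 76 − 76 = 0.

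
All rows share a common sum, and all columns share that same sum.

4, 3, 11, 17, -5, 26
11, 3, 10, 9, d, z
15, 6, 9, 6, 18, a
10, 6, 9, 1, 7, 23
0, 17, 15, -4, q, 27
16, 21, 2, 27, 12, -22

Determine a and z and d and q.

a = 2, z = 0, d = 23, q = 1

Rows 1 and 4 both sum to 56, so that's the common total.
Row 5 has 0 + 17 + 15 − 4 + 27 = 55; the blank must be 56 − 55 = 1.
Row 3 has 15 + 6 + 9 + 6 + 18 = 54; the blank must be 56 − 54 = 2.
Column 5 has -5 + 18 + 7 + 1 + 12 = 33; the blank must be 56 − 33 = 23.
Row 2 has 11 + 3 + 10 + 9 + 23 = 56; the blank must be 56 − 56 = 0.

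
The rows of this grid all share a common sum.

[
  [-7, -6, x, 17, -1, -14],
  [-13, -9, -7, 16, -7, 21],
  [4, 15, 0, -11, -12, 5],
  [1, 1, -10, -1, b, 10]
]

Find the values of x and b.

x = 12, b = 0

Rows 2 and 3 both add up to 1, so every row sums to 1.
Row 1: -7 − 6 + 17 − 1 − 14 = -11, so the missing entry is 1 − (-11) = 12.
Row 4: 1 + 1 − 10 − 1 + 10 = 1, so the missing entry is 1 − 1 = 0.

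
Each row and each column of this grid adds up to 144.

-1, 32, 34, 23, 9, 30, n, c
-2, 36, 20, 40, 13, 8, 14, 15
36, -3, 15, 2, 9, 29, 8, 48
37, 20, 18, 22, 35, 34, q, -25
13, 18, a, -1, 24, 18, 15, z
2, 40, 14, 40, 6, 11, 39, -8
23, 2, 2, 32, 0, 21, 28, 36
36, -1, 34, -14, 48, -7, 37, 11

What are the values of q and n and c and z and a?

The known cells in column 3 total 137, leaving 144 − 137 = 7 for the blank.
The known cells in row 4 total 141, leaving 144 − 141 = 3 for the blank.
The known cells in column 7 total 144, leaving 144 − 144 = 0 for the blank.
The known cells in row 1 total 127, leaving 144 − 127 = 17 for the blank.
The known cells in row 5 total 94, leaving 144 − 94 = 50 for the blank.

q = 3, n = 0, c = 17, z = 50, a = 7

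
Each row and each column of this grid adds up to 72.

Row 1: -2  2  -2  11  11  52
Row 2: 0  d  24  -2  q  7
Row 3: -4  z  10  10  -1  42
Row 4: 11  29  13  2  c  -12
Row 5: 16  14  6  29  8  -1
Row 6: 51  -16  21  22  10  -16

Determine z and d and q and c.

The known cells in row 4 total 43, leaving 72 − 43 = 29 for the blank.
The known cells in row 3 total 57, leaving 72 − 57 = 15 for the blank.
The known cells in column 2 total 44, leaving 72 − 44 = 28 for the blank.
The known cells in row 2 total 57, leaving 72 − 57 = 15 for the blank.

z = 15, d = 28, q = 15, c = 29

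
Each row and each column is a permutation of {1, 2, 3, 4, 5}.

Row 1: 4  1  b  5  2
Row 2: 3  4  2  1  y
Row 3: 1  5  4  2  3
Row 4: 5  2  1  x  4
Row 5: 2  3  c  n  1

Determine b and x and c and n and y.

For row 2, column 5: row 2 already has {1, 2, 3, 4}; that leaves 5.
Cell (1,3): row 1 already has {1, 2, 4, 5} → 3.
For row 5, column 3: column 3 already has {1, 2, 3, 4}; that leaves 5.
Cell (5,4): row 5 already has {1, 2, 3, 5} → 4.
Cell (4,4): row 4 already has {1, 2, 4, 5} → 3.

b = 3, x = 3, c = 5, n = 4, y = 5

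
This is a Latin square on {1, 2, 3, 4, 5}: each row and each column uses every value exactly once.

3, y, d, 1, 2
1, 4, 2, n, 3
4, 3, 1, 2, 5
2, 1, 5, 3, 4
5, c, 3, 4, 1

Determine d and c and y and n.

d = 4, c = 2, y = 5, n = 5

Cell (1,3): column 3 already has {1, 2, 3, 5} → 4.
At (row 1, col 2): row 1 already has {1, 2, 3, 4}, so the value is 5.
Cell (2,4): row 2 already has {1, 2, 3, 4} → 5.
For row 5, column 2: row 5 already has {1, 3, 4, 5}; that leaves 2.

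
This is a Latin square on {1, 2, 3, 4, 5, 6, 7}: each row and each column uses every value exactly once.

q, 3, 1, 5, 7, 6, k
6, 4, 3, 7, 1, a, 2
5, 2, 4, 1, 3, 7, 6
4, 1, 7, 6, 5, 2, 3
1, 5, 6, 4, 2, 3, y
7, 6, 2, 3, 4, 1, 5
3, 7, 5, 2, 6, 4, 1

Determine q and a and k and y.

At (row 1, col 1): column 1 already has {1, 3, 4, 5, 6, 7}, so the value is 2.
At (row 5, col 7): row 5 already has {1, 2, 3, 4, 5, 6}, so the value is 7.
At (row 1, col 7): row 1 already has {1, 2, 3, 5, 6, 7}, so the value is 4.
Cell (2,6): row 2 already has {1, 2, 3, 4, 6, 7} → 5.

q = 2, a = 5, k = 4, y = 7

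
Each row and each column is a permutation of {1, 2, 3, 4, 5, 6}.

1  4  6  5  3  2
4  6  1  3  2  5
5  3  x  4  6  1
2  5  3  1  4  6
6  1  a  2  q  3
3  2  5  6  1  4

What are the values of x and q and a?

At (row 5, col 5): column 5 already has {1, 2, 3, 4, 6}, so the value is 5.
At (row 5, col 3): row 5 already has {1, 2, 3, 5, 6}, so the value is 4.
At (row 3, col 3): row 3 already has {1, 3, 4, 5, 6}, so the value is 2.

x = 2, q = 5, a = 4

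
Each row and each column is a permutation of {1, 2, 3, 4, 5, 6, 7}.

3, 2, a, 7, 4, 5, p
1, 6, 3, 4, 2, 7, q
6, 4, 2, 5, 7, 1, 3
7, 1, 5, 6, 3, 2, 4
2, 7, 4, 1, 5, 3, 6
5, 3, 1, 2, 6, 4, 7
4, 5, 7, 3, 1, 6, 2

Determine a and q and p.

Cell (2,7): row 2 already has {1, 2, 3, 4, 6, 7} → 5.
At (row 1, col 3): column 3 already has {1, 2, 3, 4, 5, 7}, so the value is 6.
At (row 1, col 7): row 1 already has {2, 3, 4, 5, 6, 7}, so the value is 1.

a = 6, q = 5, p = 1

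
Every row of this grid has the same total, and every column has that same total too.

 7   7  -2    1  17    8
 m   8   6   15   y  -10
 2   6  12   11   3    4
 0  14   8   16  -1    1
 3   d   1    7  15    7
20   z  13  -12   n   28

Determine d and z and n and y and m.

d = 5, z = -2, n = -9, y = 13, m = 6

Rows 1 and 3 both sum to 38, so that's the common total.
The known cells in column 1 total 32, leaving 38 − 32 = 6 for the blank.
The known cells in row 2 total 25, leaving 38 − 25 = 13 for the blank.
The known cells in column 5 total 47, leaving 38 − 47 = -9 for the blank.
The known cells in row 6 total 40, leaving 38 − 40 = -2 for the blank.
The known cells in row 5 total 33, leaving 38 − 33 = 5 for the blank.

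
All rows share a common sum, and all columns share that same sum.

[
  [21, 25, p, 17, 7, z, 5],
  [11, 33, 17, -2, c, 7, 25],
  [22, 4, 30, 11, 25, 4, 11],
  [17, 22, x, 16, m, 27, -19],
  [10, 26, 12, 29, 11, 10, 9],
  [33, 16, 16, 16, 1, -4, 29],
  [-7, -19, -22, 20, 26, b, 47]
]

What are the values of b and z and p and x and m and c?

b = 62, z = 1, p = 31, x = 23, m = 21, c = 16

Rows 3 and 5 both sum to 107, so that's the common total.
Row 7 has -7 − 19 − 22 + 20 + 26 + 47 = 45; the blank must be 107 − 45 = 62.
Row 2 has 11 + 33 + 17 − 2 + 7 + 25 = 91; the blank must be 107 − 91 = 16.
Column 5 has 7 + 16 + 25 + 11 + 1 + 26 = 86; the blank must be 107 − 86 = 21.
Column 6 has 7 + 4 + 27 + 10 − 4 + 62 = 106; the blank must be 107 − 106 = 1.
Row 1 has 21 + 25 + 17 + 7 + 1 + 5 = 76; the blank must be 107 − 76 = 31.
Row 4 has 17 + 22 + 16 + 21 + 27 − 19 = 84; the blank must be 107 − 84 = 23.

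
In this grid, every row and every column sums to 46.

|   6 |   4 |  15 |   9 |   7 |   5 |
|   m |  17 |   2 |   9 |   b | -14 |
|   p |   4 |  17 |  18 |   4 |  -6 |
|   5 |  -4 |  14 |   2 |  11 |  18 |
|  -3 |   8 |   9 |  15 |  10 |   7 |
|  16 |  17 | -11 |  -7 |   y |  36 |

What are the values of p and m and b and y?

The known cells in row 6 total 51, leaving 46 − 51 = -5 for the blank.
The known cells in row 3 total 37, leaving 46 − 37 = 9 for the blank.
The known cells in column 1 total 33, leaving 46 − 33 = 13 for the blank.
The known cells in row 2 total 27, leaving 46 − 27 = 19 for the blank.

p = 9, m = 13, b = 19, y = -5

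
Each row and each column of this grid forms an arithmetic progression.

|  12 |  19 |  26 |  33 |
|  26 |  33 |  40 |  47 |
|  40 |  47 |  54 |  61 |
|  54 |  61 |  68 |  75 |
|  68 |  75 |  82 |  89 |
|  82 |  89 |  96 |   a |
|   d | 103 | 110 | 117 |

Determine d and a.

d = 96, a = 103

Along each row the entries change by 7 per step; down each column they change by 14.
Row 7: from 103 at column 2, stepping by 7 to column 1 gives 96.
Row 6: from 82 at column 1, stepping by 7 to column 4 gives 103.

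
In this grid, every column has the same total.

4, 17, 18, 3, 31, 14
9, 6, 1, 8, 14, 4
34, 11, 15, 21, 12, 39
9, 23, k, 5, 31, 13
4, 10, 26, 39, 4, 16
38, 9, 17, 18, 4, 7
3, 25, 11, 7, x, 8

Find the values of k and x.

k = 13, x = 5

Columns 2 and 4 both add up to 101, so every column sums to 101.
Column 3: 18 + 1 + 15 + 26 + 17 + 11 = 88, so the missing entry is 101 − 88 = 13.
Column 5: 31 + 14 + 12 + 31 + 4 + 4 = 96, so the missing entry is 101 − 96 = 5.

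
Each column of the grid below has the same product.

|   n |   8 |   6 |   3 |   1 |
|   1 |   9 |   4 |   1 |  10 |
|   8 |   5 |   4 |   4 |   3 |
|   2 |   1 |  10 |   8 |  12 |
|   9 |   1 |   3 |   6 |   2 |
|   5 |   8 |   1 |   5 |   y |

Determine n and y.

Columns 2 and 3 each multiply to 2880, so every column has product 2880.
Column 1: 1×8×2×9×5 = 720, so the missing entry is 2880 ÷ 720 = 4.
Column 5: 1×10×3×12×2 = 720, so the missing entry is 2880 ÷ 720 = 4.

n = 4, y = 4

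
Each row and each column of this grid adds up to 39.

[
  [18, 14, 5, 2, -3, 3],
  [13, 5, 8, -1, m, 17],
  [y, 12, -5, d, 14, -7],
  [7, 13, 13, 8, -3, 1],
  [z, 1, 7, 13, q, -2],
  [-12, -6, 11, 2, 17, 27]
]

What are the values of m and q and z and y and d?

m = -3, q = 17, z = 3, y = 10, d = 15

The known cells in row 2 total 42, leaving 39 − 42 = -3 for the blank.
The known cells in column 5 total 22, leaving 39 − 22 = 17 for the blank.
The known cells in row 5 total 36, leaving 39 − 36 = 3 for the blank.
The known cells in column 1 total 29, leaving 39 − 29 = 10 for the blank.
The known cells in row 3 total 24, leaving 39 − 24 = 15 for the blank.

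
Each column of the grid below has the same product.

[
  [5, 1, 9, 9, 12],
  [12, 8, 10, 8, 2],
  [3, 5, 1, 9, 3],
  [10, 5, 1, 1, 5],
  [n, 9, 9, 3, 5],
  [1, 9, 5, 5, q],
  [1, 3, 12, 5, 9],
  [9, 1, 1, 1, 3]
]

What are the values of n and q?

n = 3, q = 1

Columns 2 and 4 each multiply to 48600, so every column has product 48600.
Column 1: 5×12×3×10×1×1×9 = 16200, so the missing entry is 48600 ÷ 16200 = 3.
Column 5: 12×2×3×5×5×9×3 = 48600, so the missing entry is 48600 ÷ 48600 = 1.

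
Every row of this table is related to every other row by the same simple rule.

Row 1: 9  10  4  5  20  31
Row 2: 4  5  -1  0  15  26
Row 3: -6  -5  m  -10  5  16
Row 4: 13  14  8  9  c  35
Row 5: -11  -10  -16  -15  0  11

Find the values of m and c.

m = -11, c = 24

The difference between any two rows is the same in every column — this is an addition table with the headers hidden.
Row 3 minus row 1 is -5 − 10 = -15, so its entry in column 3 is 4 + (-15) = -11.
Row 4 minus row 1 is 14 − 10 = 4, so its entry in column 5 is 20 + 4 = 24.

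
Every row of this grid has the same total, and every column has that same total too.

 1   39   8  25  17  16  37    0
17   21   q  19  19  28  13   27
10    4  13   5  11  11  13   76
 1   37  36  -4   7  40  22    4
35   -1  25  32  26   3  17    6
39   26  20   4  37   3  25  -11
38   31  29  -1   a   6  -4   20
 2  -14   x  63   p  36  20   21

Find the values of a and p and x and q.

a = 24, p = 2, x = 13, q = -1

Rows 1 and 3 both sum to 143, so that's the common total.
Row 2 has 17 + 21 + 19 + 19 + 28 + 13 + 27 = 144; the blank must be 143 − 144 = -1.
Row 7 has 38 + 31 + 29 − 1 + 6 − 4 + 20 = 119; the blank must be 143 − 119 = 24.
Column 5 has 17 + 19 + 11 + 7 + 26 + 37 + 24 = 141; the blank must be 143 − 141 = 2.
Row 8 has 2 − 14 + 63 + 2 + 36 + 20 + 21 = 130; the blank must be 143 − 130 = 13.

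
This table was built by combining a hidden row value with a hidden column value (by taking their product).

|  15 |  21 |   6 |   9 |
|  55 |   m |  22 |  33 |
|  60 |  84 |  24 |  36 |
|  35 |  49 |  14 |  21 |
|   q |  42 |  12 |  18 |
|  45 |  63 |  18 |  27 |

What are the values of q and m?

q = 30, m = 77

Each row is a constant multiple of every other row — this is a multiplication table with the headers hidden.
Row 5 is 18/9 = 2/1 times row 1, so its entry in column 1 is 15 × 2/1 = 30.
Row 2 is 33/9 = 11/3 times row 1, so its entry in column 2 is 21 × 11/3 = 77.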